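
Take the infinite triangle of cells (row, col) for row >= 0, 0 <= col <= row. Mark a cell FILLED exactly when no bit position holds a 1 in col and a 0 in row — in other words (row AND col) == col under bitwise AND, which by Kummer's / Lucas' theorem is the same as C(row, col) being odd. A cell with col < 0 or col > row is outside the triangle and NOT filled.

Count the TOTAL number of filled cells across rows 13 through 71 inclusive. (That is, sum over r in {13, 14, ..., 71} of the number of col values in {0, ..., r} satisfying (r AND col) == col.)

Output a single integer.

Answer: 734

Derivation:
r13=1101 pc3: +8 =8
r14=1110 pc3: +8 =16
r15=1111 pc4: +16 =32
r16=10000 pc1: +2 =34
r17=10001 pc2: +4 =38
r18=10010 pc2: +4 =42
r19=10011 pc3: +8 =50
r20=10100 pc2: +4 =54
r21=10101 pc3: +8 =62
r22=10110 pc3: +8 =70
r23=10111 pc4: +16 =86
r24=11000 pc2: +4 =90
r25=11001 pc3: +8 =98
r26=11010 pc3: +8 =106
r27=11011 pc4: +16 =122
r28=11100 pc3: +8 =130
r29=11101 pc4: +16 =146
r30=11110 pc4: +16 =162
r31=11111 pc5: +32 =194
r32=100000 pc1: +2 =196
r33=100001 pc2: +4 =200
r34=100010 pc2: +4 =204
r35=100011 pc3: +8 =212
r36=100100 pc2: +4 =216
r37=100101 pc3: +8 =224
r38=100110 pc3: +8 =232
r39=100111 pc4: +16 =248
r40=101000 pc2: +4 =252
r41=101001 pc3: +8 =260
r42=101010 pc3: +8 =268
r43=101011 pc4: +16 =284
r44=101100 pc3: +8 =292
r45=101101 pc4: +16 =308
r46=101110 pc4: +16 =324
r47=101111 pc5: +32 =356
r48=110000 pc2: +4 =360
r49=110001 pc3: +8 =368
r50=110010 pc3: +8 =376
r51=110011 pc4: +16 =392
r52=110100 pc3: +8 =400
r53=110101 pc4: +16 =416
r54=110110 pc4: +16 =432
r55=110111 pc5: +32 =464
r56=111000 pc3: +8 =472
r57=111001 pc4: +16 =488
r58=111010 pc4: +16 =504
r59=111011 pc5: +32 =536
r60=111100 pc4: +16 =552
r61=111101 pc5: +32 =584
r62=111110 pc5: +32 =616
r63=111111 pc6: +64 =680
r64=1000000 pc1: +2 =682
r65=1000001 pc2: +4 =686
r66=1000010 pc2: +4 =690
r67=1000011 pc3: +8 =698
r68=1000100 pc2: +4 =702
r69=1000101 pc3: +8 =710
r70=1000110 pc3: +8 =718
r71=1000111 pc4: +16 =734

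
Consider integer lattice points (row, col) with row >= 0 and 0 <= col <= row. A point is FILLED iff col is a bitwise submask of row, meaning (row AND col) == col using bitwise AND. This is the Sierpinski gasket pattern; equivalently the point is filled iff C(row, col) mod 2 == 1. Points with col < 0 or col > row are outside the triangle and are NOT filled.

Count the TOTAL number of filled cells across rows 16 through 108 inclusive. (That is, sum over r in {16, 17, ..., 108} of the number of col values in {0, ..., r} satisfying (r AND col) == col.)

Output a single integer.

r16=10000 pc1: +2 =2
r17=10001 pc2: +4 =6
r18=10010 pc2: +4 =10
r19=10011 pc3: +8 =18
r20=10100 pc2: +4 =22
r21=10101 pc3: +8 =30
r22=10110 pc3: +8 =38
r23=10111 pc4: +16 =54
r24=11000 pc2: +4 =58
r25=11001 pc3: +8 =66
r26=11010 pc3: +8 =74
r27=11011 pc4: +16 =90
r28=11100 pc3: +8 =98
r29=11101 pc4: +16 =114
r30=11110 pc4: +16 =130
r31=11111 pc5: +32 =162
r32=100000 pc1: +2 =164
r33=100001 pc2: +4 =168
r34=100010 pc2: +4 =172
r35=100011 pc3: +8 =180
r36=100100 pc2: +4 =184
r37=100101 pc3: +8 =192
r38=100110 pc3: +8 =200
r39=100111 pc4: +16 =216
r40=101000 pc2: +4 =220
r41=101001 pc3: +8 =228
r42=101010 pc3: +8 =236
r43=101011 pc4: +16 =252
r44=101100 pc3: +8 =260
r45=101101 pc4: +16 =276
r46=101110 pc4: +16 =292
r47=101111 pc5: +32 =324
r48=110000 pc2: +4 =328
r49=110001 pc3: +8 =336
r50=110010 pc3: +8 =344
r51=110011 pc4: +16 =360
r52=110100 pc3: +8 =368
r53=110101 pc4: +16 =384
r54=110110 pc4: +16 =400
r55=110111 pc5: +32 =432
r56=111000 pc3: +8 =440
r57=111001 pc4: +16 =456
r58=111010 pc4: +16 =472
r59=111011 pc5: +32 =504
r60=111100 pc4: +16 =520
r61=111101 pc5: +32 =552
r62=111110 pc5: +32 =584
r63=111111 pc6: +64 =648
r64=1000000 pc1: +2 =650
r65=1000001 pc2: +4 =654
r66=1000010 pc2: +4 =658
r67=1000011 pc3: +8 =666
r68=1000100 pc2: +4 =670
r69=1000101 pc3: +8 =678
r70=1000110 pc3: +8 =686
r71=1000111 pc4: +16 =702
r72=1001000 pc2: +4 =706
r73=1001001 pc3: +8 =714
r74=1001010 pc3: +8 =722
r75=1001011 pc4: +16 =738
r76=1001100 pc3: +8 =746
r77=1001101 pc4: +16 =762
r78=1001110 pc4: +16 =778
r79=1001111 pc5: +32 =810
r80=1010000 pc2: +4 =814
r81=1010001 pc3: +8 =822
r82=1010010 pc3: +8 =830
r83=1010011 pc4: +16 =846
r84=1010100 pc3: +8 =854
r85=1010101 pc4: +16 =870
r86=1010110 pc4: +16 =886
r87=1010111 pc5: +32 =918
r88=1011000 pc3: +8 =926
r89=1011001 pc4: +16 =942
r90=1011010 pc4: +16 =958
r91=1011011 pc5: +32 =990
r92=1011100 pc4: +16 =1006
r93=1011101 pc5: +32 =1038
r94=1011110 pc5: +32 =1070
r95=1011111 pc6: +64 =1134
r96=1100000 pc2: +4 =1138
r97=1100001 pc3: +8 =1146
r98=1100010 pc3: +8 =1154
r99=1100011 pc4: +16 =1170
r100=1100100 pc3: +8 =1178
r101=1100101 pc4: +16 =1194
r102=1100110 pc4: +16 =1210
r103=1100111 pc5: +32 =1242
r104=1101000 pc3: +8 =1250
r105=1101001 pc4: +16 =1266
r106=1101010 pc4: +16 =1282
r107=1101011 pc5: +32 =1314
r108=1101100 pc4: +16 =1330

Answer: 1330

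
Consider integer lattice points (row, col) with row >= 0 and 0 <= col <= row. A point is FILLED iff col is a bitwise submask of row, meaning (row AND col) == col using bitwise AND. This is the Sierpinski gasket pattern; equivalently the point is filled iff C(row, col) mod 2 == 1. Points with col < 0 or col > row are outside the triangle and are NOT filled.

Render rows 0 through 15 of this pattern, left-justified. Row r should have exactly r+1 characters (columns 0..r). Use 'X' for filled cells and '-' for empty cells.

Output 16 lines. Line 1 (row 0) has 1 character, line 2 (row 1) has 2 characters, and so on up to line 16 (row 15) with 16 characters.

r0=0: X
r1=1: XX
r2=10: X-X
r3=11: XXXX
r4=100: X---X
r5=101: XX--XX
r6=110: X-X-X-X
r7=111: XXXXXXXX
r8=1000: X-------X
r9=1001: XX------XX
r10=1010: X-X-----X-X
r11=1011: XXXX----XXXX
r12=1100: X---X---X---X
r13=1101: XX--XX--XX--XX
r14=1110: X-X-X-X-X-X-X-X
r15=1111: XXXXXXXXXXXXXXXX

Answer: X
XX
X-X
XXXX
X---X
XX--XX
X-X-X-X
XXXXXXXX
X-------X
XX------XX
X-X-----X-X
XXXX----XXXX
X---X---X---X
XX--XX--XX--XX
X-X-X-X-X-X-X-X
XXXXXXXXXXXXXXXX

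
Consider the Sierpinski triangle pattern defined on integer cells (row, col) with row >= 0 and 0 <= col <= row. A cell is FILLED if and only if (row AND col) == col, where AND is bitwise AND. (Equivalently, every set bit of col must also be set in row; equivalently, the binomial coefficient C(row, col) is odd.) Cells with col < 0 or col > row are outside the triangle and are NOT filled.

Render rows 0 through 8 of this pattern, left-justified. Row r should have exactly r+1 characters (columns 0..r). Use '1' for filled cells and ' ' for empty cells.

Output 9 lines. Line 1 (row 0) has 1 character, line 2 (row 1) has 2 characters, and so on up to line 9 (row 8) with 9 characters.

Answer: 1
11
1 1
1111
1   1
11  11
1 1 1 1
11111111
1       1

Derivation:
r0=0: 1
r1=1: 11
r2=10: 1 1
r3=11: 1111
r4=100: 1   1
r5=101: 11  11
r6=110: 1 1 1 1
r7=111: 11111111
r8=1000: 1       1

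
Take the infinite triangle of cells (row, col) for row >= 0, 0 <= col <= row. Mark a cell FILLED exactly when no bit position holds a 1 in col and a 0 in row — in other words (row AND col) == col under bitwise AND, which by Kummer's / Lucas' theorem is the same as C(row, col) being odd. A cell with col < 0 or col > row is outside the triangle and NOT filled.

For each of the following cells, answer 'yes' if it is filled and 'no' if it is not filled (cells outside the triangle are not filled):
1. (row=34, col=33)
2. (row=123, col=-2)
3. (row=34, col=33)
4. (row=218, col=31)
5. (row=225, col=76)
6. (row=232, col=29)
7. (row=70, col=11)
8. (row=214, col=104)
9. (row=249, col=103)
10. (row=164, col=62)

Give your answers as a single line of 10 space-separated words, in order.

(34,33): row=0b100010, col=0b100001, row AND col = 0b100000 = 32; 32 != 33 -> empty
(123,-2): col outside [0, 123] -> not filled
(34,33): row=0b100010, col=0b100001, row AND col = 0b100000 = 32; 32 != 33 -> empty
(218,31): row=0b11011010, col=0b11111, row AND col = 0b11010 = 26; 26 != 31 -> empty
(225,76): row=0b11100001, col=0b1001100, row AND col = 0b1000000 = 64; 64 != 76 -> empty
(232,29): row=0b11101000, col=0b11101, row AND col = 0b1000 = 8; 8 != 29 -> empty
(70,11): row=0b1000110, col=0b1011, row AND col = 0b10 = 2; 2 != 11 -> empty
(214,104): row=0b11010110, col=0b1101000, row AND col = 0b1000000 = 64; 64 != 104 -> empty
(249,103): row=0b11111001, col=0b1100111, row AND col = 0b1100001 = 97; 97 != 103 -> empty
(164,62): row=0b10100100, col=0b111110, row AND col = 0b100100 = 36; 36 != 62 -> empty

Answer: no no no no no no no no no no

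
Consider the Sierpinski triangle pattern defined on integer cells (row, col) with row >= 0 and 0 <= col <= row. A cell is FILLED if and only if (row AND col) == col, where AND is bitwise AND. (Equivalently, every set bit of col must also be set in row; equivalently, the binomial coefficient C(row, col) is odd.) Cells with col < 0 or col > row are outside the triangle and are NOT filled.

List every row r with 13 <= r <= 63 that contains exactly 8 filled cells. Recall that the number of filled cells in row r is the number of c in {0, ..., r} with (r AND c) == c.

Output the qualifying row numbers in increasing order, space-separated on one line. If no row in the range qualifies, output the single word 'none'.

Row r has 2^popcount(r) filled cells, so we need popcount(r) = log2(8) = 3.
Scan r = 13..63 and keep those with exactly 3 one-bits:
r=13=1101 popcount=3 -> KEEP
r=14=1110 popcount=3 -> KEEP
r=15=1111 popcount=4 -> skip
r=16=10000 popcount=1 -> skip
r=17=10001 popcount=2 -> skip
r=18=10010 popcount=2 -> skip
r=19=10011 popcount=3 -> KEEP
r=20=10100 popcount=2 -> skip
r=21=10101 popcount=3 -> KEEP
r=22=10110 popcount=3 -> KEEP
r=23=10111 popcount=4 -> skip
r=24=11000 popcount=2 -> skip
r=25=11001 popcount=3 -> KEEP
r=26=11010 popcount=3 -> KEEP
r=27=11011 popcount=4 -> skip
r=28=11100 popcount=3 -> KEEP
r=29=11101 popcount=4 -> skip
r=30=11110 popcount=4 -> skip
r=31=11111 popcount=5 -> skip
r=32=100000 popcount=1 -> skip
r=33=100001 popcount=2 -> skip
r=34=100010 popcount=2 -> skip
r=35=100011 popcount=3 -> KEEP
r=36=100100 popcount=2 -> skip
r=37=100101 popcount=3 -> KEEP
r=38=100110 popcount=3 -> KEEP
r=39=100111 popcount=4 -> skip
r=40=101000 popcount=2 -> skip
r=41=101001 popcount=3 -> KEEP
r=42=101010 popcount=3 -> KEEP
r=43=101011 popcount=4 -> skip
r=44=101100 popcount=3 -> KEEP
r=45=101101 popcount=4 -> skip
r=46=101110 popcount=4 -> skip
r=47=101111 popcount=5 -> skip
r=48=110000 popcount=2 -> skip
r=49=110001 popcount=3 -> KEEP
r=50=110010 popcount=3 -> KEEP
r=51=110011 popcount=4 -> skip
r=52=110100 popcount=3 -> KEEP
r=53=110101 popcount=4 -> skip
r=54=110110 popcount=4 -> skip
r=55=110111 popcount=5 -> skip
r=56=111000 popcount=3 -> KEEP
r=57=111001 popcount=4 -> skip
r=58=111010 popcount=4 -> skip
r=59=111011 popcount=5 -> skip
r=60=111100 popcount=4 -> skip
r=61=111101 popcount=5 -> skip
r=62=111110 popcount=5 -> skip
r=63=111111 popcount=6 -> skip
Kept rows: 13 14 19 21 22 25 26 28 35 37 38 41 42 44 49 50 52 56

Answer: 13 14 19 21 22 25 26 28 35 37 38 41 42 44 49 50 52 56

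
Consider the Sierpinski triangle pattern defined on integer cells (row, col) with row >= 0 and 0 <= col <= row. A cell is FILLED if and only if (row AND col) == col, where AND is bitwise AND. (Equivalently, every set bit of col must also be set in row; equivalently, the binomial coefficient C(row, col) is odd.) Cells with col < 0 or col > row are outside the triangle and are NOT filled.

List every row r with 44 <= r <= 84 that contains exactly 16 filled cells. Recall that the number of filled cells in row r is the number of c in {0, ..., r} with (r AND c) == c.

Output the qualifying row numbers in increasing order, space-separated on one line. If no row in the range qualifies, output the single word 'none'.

Row r has 2^popcount(r) filled cells, so we need popcount(r) = log2(16) = 4.
Scan r = 44..84 and keep those with exactly 4 one-bits:
r=44=101100 popcount=3 -> skip
r=45=101101 popcount=4 -> KEEP
r=46=101110 popcount=4 -> KEEP
r=47=101111 popcount=5 -> skip
r=48=110000 popcount=2 -> skip
r=49=110001 popcount=3 -> skip
r=50=110010 popcount=3 -> skip
r=51=110011 popcount=4 -> KEEP
r=52=110100 popcount=3 -> skip
r=53=110101 popcount=4 -> KEEP
r=54=110110 popcount=4 -> KEEP
r=55=110111 popcount=5 -> skip
r=56=111000 popcount=3 -> skip
r=57=111001 popcount=4 -> KEEP
r=58=111010 popcount=4 -> KEEP
r=59=111011 popcount=5 -> skip
r=60=111100 popcount=4 -> KEEP
r=61=111101 popcount=5 -> skip
r=62=111110 popcount=5 -> skip
r=63=111111 popcount=6 -> skip
r=64=1000000 popcount=1 -> skip
r=65=1000001 popcount=2 -> skip
r=66=1000010 popcount=2 -> skip
r=67=1000011 popcount=3 -> skip
r=68=1000100 popcount=2 -> skip
r=69=1000101 popcount=3 -> skip
r=70=1000110 popcount=3 -> skip
r=71=1000111 popcount=4 -> KEEP
r=72=1001000 popcount=2 -> skip
r=73=1001001 popcount=3 -> skip
r=74=1001010 popcount=3 -> skip
r=75=1001011 popcount=4 -> KEEP
r=76=1001100 popcount=3 -> skip
r=77=1001101 popcount=4 -> KEEP
r=78=1001110 popcount=4 -> KEEP
r=79=1001111 popcount=5 -> skip
r=80=1010000 popcount=2 -> skip
r=81=1010001 popcount=3 -> skip
r=82=1010010 popcount=3 -> skip
r=83=1010011 popcount=4 -> KEEP
r=84=1010100 popcount=3 -> skip
Kept rows: 45 46 51 53 54 57 58 60 71 75 77 78 83

Answer: 45 46 51 53 54 57 58 60 71 75 77 78 83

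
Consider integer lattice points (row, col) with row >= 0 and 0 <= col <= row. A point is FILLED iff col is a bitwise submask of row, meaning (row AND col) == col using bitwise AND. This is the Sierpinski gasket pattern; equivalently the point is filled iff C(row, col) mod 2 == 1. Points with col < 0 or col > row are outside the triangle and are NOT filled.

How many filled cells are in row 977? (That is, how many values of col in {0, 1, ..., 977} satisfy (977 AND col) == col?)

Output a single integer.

Answer: 64

Derivation:
977 in binary = 1111010001
popcount(977) = number of 1-bits in 1111010001 = 6
A col c satisfies (977 AND c) == c iff every set bit of c is also set in 977; each of the 6 set bits of 977 can independently be on or off in c.
count = 2^6 = 64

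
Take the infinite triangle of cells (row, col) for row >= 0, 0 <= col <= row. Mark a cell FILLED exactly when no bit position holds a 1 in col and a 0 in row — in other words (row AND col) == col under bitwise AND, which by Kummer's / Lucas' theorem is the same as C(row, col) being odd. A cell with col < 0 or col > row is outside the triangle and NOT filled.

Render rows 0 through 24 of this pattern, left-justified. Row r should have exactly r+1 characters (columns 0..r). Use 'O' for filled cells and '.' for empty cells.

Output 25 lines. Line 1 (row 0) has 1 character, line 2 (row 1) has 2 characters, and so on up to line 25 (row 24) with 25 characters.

r0=0: O
r1=1: OO
r2=10: O.O
r3=11: OOOO
r4=100: O...O
r5=101: OO..OO
r6=110: O.O.O.O
r7=111: OOOOOOOO
r8=1000: O.......O
r9=1001: OO......OO
r10=1010: O.O.....O.O
r11=1011: OOOO....OOOO
r12=1100: O...O...O...O
r13=1101: OO..OO..OO..OO
r14=1110: O.O.O.O.O.O.O.O
r15=1111: OOOOOOOOOOOOOOOO
r16=10000: O...............O
r17=10001: OO..............OO
r18=10010: O.O.............O.O
r19=10011: OOOO............OOOO
r20=10100: O...O...........O...O
r21=10101: OO..OO..........OO..OO
r22=10110: O.O.O.O.........O.O.O.O
r23=10111: OOOOOOOO........OOOOOOOO
r24=11000: O.......O.......O.......O

Answer: O
OO
O.O
OOOO
O...O
OO..OO
O.O.O.O
OOOOOOOO
O.......O
OO......OO
O.O.....O.O
OOOO....OOOO
O...O...O...O
OO..OO..OO..OO
O.O.O.O.O.O.O.O
OOOOOOOOOOOOOOOO
O...............O
OO..............OO
O.O.............O.O
OOOO............OOOO
O...O...........O...O
OO..OO..........OO..OO
O.O.O.O.........O.O.O.O
OOOOOOOO........OOOOOOOO
O.......O.......O.......O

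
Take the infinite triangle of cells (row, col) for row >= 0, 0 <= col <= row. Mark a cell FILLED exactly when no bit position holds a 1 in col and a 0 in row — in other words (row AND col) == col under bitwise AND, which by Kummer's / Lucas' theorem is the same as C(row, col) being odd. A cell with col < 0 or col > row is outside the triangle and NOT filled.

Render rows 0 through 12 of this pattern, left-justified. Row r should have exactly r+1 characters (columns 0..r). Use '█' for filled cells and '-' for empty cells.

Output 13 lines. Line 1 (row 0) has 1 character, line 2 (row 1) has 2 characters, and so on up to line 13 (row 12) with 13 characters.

Answer: █
██
█-█
████
█---█
██--██
█-█-█-█
████████
█-------█
██------██
█-█-----█-█
████----████
█---█---█---█

Derivation:
r0=0: █
r1=1: ██
r2=10: █-█
r3=11: ████
r4=100: █---█
r5=101: ██--██
r6=110: █-█-█-█
r7=111: ████████
r8=1000: █-------█
r9=1001: ██------██
r10=1010: █-█-----█-█
r11=1011: ████----████
r12=1100: █---█---█---█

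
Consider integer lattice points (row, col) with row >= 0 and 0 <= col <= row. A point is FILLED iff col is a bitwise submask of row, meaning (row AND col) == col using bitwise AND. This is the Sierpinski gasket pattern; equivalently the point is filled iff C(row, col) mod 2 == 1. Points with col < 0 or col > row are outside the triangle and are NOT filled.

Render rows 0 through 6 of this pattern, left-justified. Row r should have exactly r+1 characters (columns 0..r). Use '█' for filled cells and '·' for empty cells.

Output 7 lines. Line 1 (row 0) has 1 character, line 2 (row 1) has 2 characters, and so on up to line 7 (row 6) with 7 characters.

Answer: █
██
█·█
████
█···█
██··██
█·█·█·█

Derivation:
r0=0: █
r1=1: ██
r2=10: █·█
r3=11: ████
r4=100: █···█
r5=101: ██··██
r6=110: █·█·█·█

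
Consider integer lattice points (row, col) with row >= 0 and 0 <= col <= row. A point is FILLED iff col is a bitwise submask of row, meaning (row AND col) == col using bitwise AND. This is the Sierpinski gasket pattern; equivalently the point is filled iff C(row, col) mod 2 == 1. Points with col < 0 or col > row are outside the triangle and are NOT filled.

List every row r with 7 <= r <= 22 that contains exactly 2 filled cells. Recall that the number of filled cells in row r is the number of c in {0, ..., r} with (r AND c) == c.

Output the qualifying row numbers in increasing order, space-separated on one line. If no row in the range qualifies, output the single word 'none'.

Answer: 8 16

Derivation:
Row r has 2^popcount(r) filled cells, so we need popcount(r) = log2(2) = 1.
Scan r = 7..22 and keep those with exactly 1 one-bits:
r=7=111 popcount=3 -> skip
r=8=1000 popcount=1 -> KEEP
r=9=1001 popcount=2 -> skip
r=10=1010 popcount=2 -> skip
r=11=1011 popcount=3 -> skip
r=12=1100 popcount=2 -> skip
r=13=1101 popcount=3 -> skip
r=14=1110 popcount=3 -> skip
r=15=1111 popcount=4 -> skip
r=16=10000 popcount=1 -> KEEP
r=17=10001 popcount=2 -> skip
r=18=10010 popcount=2 -> skip
r=19=10011 popcount=3 -> skip
r=20=10100 popcount=2 -> skip
r=21=10101 popcount=3 -> skip
r=22=10110 popcount=3 -> skip
Kept rows: 8 16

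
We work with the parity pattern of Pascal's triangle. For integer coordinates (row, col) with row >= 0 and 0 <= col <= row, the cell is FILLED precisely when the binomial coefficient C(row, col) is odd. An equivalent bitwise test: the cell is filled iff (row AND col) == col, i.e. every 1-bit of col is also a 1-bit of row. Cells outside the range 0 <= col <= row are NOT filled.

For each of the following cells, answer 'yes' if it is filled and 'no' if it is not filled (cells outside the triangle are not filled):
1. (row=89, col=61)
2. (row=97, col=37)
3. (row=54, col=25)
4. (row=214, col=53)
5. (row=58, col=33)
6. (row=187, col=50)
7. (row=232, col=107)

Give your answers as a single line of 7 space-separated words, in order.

Answer: no no no no no yes no

Derivation:
(89,61): row=0b1011001, col=0b111101, row AND col = 0b11001 = 25; 25 != 61 -> empty
(97,37): row=0b1100001, col=0b100101, row AND col = 0b100001 = 33; 33 != 37 -> empty
(54,25): row=0b110110, col=0b11001, row AND col = 0b10000 = 16; 16 != 25 -> empty
(214,53): row=0b11010110, col=0b110101, row AND col = 0b10100 = 20; 20 != 53 -> empty
(58,33): row=0b111010, col=0b100001, row AND col = 0b100000 = 32; 32 != 33 -> empty
(187,50): row=0b10111011, col=0b110010, row AND col = 0b110010 = 50; 50 == 50 -> filled
(232,107): row=0b11101000, col=0b1101011, row AND col = 0b1101000 = 104; 104 != 107 -> empty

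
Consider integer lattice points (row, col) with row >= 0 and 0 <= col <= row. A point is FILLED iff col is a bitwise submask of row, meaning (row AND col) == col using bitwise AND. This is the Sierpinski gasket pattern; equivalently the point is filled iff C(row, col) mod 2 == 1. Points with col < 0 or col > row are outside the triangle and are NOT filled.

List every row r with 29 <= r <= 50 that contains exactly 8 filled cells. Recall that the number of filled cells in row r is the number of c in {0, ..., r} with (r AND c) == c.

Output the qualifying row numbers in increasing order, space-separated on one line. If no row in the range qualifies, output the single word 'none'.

Answer: 35 37 38 41 42 44 49 50

Derivation:
Row r has 2^popcount(r) filled cells, so we need popcount(r) = log2(8) = 3.
Scan r = 29..50 and keep those with exactly 3 one-bits:
r=29=11101 popcount=4 -> skip
r=30=11110 popcount=4 -> skip
r=31=11111 popcount=5 -> skip
r=32=100000 popcount=1 -> skip
r=33=100001 popcount=2 -> skip
r=34=100010 popcount=2 -> skip
r=35=100011 popcount=3 -> KEEP
r=36=100100 popcount=2 -> skip
r=37=100101 popcount=3 -> KEEP
r=38=100110 popcount=3 -> KEEP
r=39=100111 popcount=4 -> skip
r=40=101000 popcount=2 -> skip
r=41=101001 popcount=3 -> KEEP
r=42=101010 popcount=3 -> KEEP
r=43=101011 popcount=4 -> skip
r=44=101100 popcount=3 -> KEEP
r=45=101101 popcount=4 -> skip
r=46=101110 popcount=4 -> skip
r=47=101111 popcount=5 -> skip
r=48=110000 popcount=2 -> skip
r=49=110001 popcount=3 -> KEEP
r=50=110010 popcount=3 -> KEEP
Kept rows: 35 37 38 41 42 44 49 50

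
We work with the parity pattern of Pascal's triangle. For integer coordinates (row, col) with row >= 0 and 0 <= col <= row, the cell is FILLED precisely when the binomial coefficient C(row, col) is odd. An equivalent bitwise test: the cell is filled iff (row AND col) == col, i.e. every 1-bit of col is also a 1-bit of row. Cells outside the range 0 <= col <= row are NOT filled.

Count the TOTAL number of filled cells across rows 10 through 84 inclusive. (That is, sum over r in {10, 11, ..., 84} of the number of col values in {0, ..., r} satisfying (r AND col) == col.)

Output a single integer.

Answer: 902

Derivation:
r10=1010 pc2: +4 =4
r11=1011 pc3: +8 =12
r12=1100 pc2: +4 =16
r13=1101 pc3: +8 =24
r14=1110 pc3: +8 =32
r15=1111 pc4: +16 =48
r16=10000 pc1: +2 =50
r17=10001 pc2: +4 =54
r18=10010 pc2: +4 =58
r19=10011 pc3: +8 =66
r20=10100 pc2: +4 =70
r21=10101 pc3: +8 =78
r22=10110 pc3: +8 =86
r23=10111 pc4: +16 =102
r24=11000 pc2: +4 =106
r25=11001 pc3: +8 =114
r26=11010 pc3: +8 =122
r27=11011 pc4: +16 =138
r28=11100 pc3: +8 =146
r29=11101 pc4: +16 =162
r30=11110 pc4: +16 =178
r31=11111 pc5: +32 =210
r32=100000 pc1: +2 =212
r33=100001 pc2: +4 =216
r34=100010 pc2: +4 =220
r35=100011 pc3: +8 =228
r36=100100 pc2: +4 =232
r37=100101 pc3: +8 =240
r38=100110 pc3: +8 =248
r39=100111 pc4: +16 =264
r40=101000 pc2: +4 =268
r41=101001 pc3: +8 =276
r42=101010 pc3: +8 =284
r43=101011 pc4: +16 =300
r44=101100 pc3: +8 =308
r45=101101 pc4: +16 =324
r46=101110 pc4: +16 =340
r47=101111 pc5: +32 =372
r48=110000 pc2: +4 =376
r49=110001 pc3: +8 =384
r50=110010 pc3: +8 =392
r51=110011 pc4: +16 =408
r52=110100 pc3: +8 =416
r53=110101 pc4: +16 =432
r54=110110 pc4: +16 =448
r55=110111 pc5: +32 =480
r56=111000 pc3: +8 =488
r57=111001 pc4: +16 =504
r58=111010 pc4: +16 =520
r59=111011 pc5: +32 =552
r60=111100 pc4: +16 =568
r61=111101 pc5: +32 =600
r62=111110 pc5: +32 =632
r63=111111 pc6: +64 =696
r64=1000000 pc1: +2 =698
r65=1000001 pc2: +4 =702
r66=1000010 pc2: +4 =706
r67=1000011 pc3: +8 =714
r68=1000100 pc2: +4 =718
r69=1000101 pc3: +8 =726
r70=1000110 pc3: +8 =734
r71=1000111 pc4: +16 =750
r72=1001000 pc2: +4 =754
r73=1001001 pc3: +8 =762
r74=1001010 pc3: +8 =770
r75=1001011 pc4: +16 =786
r76=1001100 pc3: +8 =794
r77=1001101 pc4: +16 =810
r78=1001110 pc4: +16 =826
r79=1001111 pc5: +32 =858
r80=1010000 pc2: +4 =862
r81=1010001 pc3: +8 =870
r82=1010010 pc3: +8 =878
r83=1010011 pc4: +16 =894
r84=1010100 pc3: +8 =902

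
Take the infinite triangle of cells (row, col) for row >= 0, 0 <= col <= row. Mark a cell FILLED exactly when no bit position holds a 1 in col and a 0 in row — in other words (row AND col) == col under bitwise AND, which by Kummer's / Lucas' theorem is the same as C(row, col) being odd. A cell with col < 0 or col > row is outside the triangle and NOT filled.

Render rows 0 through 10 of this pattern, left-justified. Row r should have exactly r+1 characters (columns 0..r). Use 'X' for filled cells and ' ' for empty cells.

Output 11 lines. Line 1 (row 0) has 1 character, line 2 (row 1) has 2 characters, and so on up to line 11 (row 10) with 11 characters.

Answer: X
XX
X X
XXXX
X   X
XX  XX
X X X X
XXXXXXXX
X       X
XX      XX
X X     X X

Derivation:
r0=0: X
r1=1: XX
r2=10: X X
r3=11: XXXX
r4=100: X   X
r5=101: XX  XX
r6=110: X X X X
r7=111: XXXXXXXX
r8=1000: X       X
r9=1001: XX      XX
r10=1010: X X     X X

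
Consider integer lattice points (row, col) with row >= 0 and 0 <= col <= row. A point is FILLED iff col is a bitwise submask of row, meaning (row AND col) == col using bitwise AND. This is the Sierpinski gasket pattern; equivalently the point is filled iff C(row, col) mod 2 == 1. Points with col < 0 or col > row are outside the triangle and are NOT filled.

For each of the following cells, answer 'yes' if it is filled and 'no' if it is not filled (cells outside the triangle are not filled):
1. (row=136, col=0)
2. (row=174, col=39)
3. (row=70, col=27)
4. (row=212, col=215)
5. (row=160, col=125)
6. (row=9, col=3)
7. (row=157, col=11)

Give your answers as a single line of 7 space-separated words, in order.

Answer: yes no no no no no no

Derivation:
(136,0): row=0b10001000, col=0b0, row AND col = 0b0 = 0; 0 == 0 -> filled
(174,39): row=0b10101110, col=0b100111, row AND col = 0b100110 = 38; 38 != 39 -> empty
(70,27): row=0b1000110, col=0b11011, row AND col = 0b10 = 2; 2 != 27 -> empty
(212,215): col outside [0, 212] -> not filled
(160,125): row=0b10100000, col=0b1111101, row AND col = 0b100000 = 32; 32 != 125 -> empty
(9,3): row=0b1001, col=0b11, row AND col = 0b1 = 1; 1 != 3 -> empty
(157,11): row=0b10011101, col=0b1011, row AND col = 0b1001 = 9; 9 != 11 -> empty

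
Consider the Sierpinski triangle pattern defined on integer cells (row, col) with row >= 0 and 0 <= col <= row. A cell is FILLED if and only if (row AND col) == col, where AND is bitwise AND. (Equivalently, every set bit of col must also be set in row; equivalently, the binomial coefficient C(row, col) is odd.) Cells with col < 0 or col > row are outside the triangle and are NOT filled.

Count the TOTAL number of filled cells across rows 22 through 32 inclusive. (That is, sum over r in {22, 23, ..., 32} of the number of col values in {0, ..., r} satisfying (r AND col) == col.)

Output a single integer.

r22=10110 pc3: +8 =8
r23=10111 pc4: +16 =24
r24=11000 pc2: +4 =28
r25=11001 pc3: +8 =36
r26=11010 pc3: +8 =44
r27=11011 pc4: +16 =60
r28=11100 pc3: +8 =68
r29=11101 pc4: +16 =84
r30=11110 pc4: +16 =100
r31=11111 pc5: +32 =132
r32=100000 pc1: +2 =134

Answer: 134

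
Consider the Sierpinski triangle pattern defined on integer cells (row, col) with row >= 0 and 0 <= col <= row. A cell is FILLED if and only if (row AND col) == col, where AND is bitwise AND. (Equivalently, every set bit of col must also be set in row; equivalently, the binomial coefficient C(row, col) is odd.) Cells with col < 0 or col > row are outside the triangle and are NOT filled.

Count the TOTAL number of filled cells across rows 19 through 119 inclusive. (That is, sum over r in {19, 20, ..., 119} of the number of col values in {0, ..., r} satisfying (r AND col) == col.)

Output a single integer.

Answer: 1664

Derivation:
r19=10011 pc3: +8 =8
r20=10100 pc2: +4 =12
r21=10101 pc3: +8 =20
r22=10110 pc3: +8 =28
r23=10111 pc4: +16 =44
r24=11000 pc2: +4 =48
r25=11001 pc3: +8 =56
r26=11010 pc3: +8 =64
r27=11011 pc4: +16 =80
r28=11100 pc3: +8 =88
r29=11101 pc4: +16 =104
r30=11110 pc4: +16 =120
r31=11111 pc5: +32 =152
r32=100000 pc1: +2 =154
r33=100001 pc2: +4 =158
r34=100010 pc2: +4 =162
r35=100011 pc3: +8 =170
r36=100100 pc2: +4 =174
r37=100101 pc3: +8 =182
r38=100110 pc3: +8 =190
r39=100111 pc4: +16 =206
r40=101000 pc2: +4 =210
r41=101001 pc3: +8 =218
r42=101010 pc3: +8 =226
r43=101011 pc4: +16 =242
r44=101100 pc3: +8 =250
r45=101101 pc4: +16 =266
r46=101110 pc4: +16 =282
r47=101111 pc5: +32 =314
r48=110000 pc2: +4 =318
r49=110001 pc3: +8 =326
r50=110010 pc3: +8 =334
r51=110011 pc4: +16 =350
r52=110100 pc3: +8 =358
r53=110101 pc4: +16 =374
r54=110110 pc4: +16 =390
r55=110111 pc5: +32 =422
r56=111000 pc3: +8 =430
r57=111001 pc4: +16 =446
r58=111010 pc4: +16 =462
r59=111011 pc5: +32 =494
r60=111100 pc4: +16 =510
r61=111101 pc5: +32 =542
r62=111110 pc5: +32 =574
r63=111111 pc6: +64 =638
r64=1000000 pc1: +2 =640
r65=1000001 pc2: +4 =644
r66=1000010 pc2: +4 =648
r67=1000011 pc3: +8 =656
r68=1000100 pc2: +4 =660
r69=1000101 pc3: +8 =668
r70=1000110 pc3: +8 =676
r71=1000111 pc4: +16 =692
r72=1001000 pc2: +4 =696
r73=1001001 pc3: +8 =704
r74=1001010 pc3: +8 =712
r75=1001011 pc4: +16 =728
r76=1001100 pc3: +8 =736
r77=1001101 pc4: +16 =752
r78=1001110 pc4: +16 =768
r79=1001111 pc5: +32 =800
r80=1010000 pc2: +4 =804
r81=1010001 pc3: +8 =812
r82=1010010 pc3: +8 =820
r83=1010011 pc4: +16 =836
r84=1010100 pc3: +8 =844
r85=1010101 pc4: +16 =860
r86=1010110 pc4: +16 =876
r87=1010111 pc5: +32 =908
r88=1011000 pc3: +8 =916
r89=1011001 pc4: +16 =932
r90=1011010 pc4: +16 =948
r91=1011011 pc5: +32 =980
r92=1011100 pc4: +16 =996
r93=1011101 pc5: +32 =1028
r94=1011110 pc5: +32 =1060
r95=1011111 pc6: +64 =1124
r96=1100000 pc2: +4 =1128
r97=1100001 pc3: +8 =1136
r98=1100010 pc3: +8 =1144
r99=1100011 pc4: +16 =1160
r100=1100100 pc3: +8 =1168
r101=1100101 pc4: +16 =1184
r102=1100110 pc4: +16 =1200
r103=1100111 pc5: +32 =1232
r104=1101000 pc3: +8 =1240
r105=1101001 pc4: +16 =1256
r106=1101010 pc4: +16 =1272
r107=1101011 pc5: +32 =1304
r108=1101100 pc4: +16 =1320
r109=1101101 pc5: +32 =1352
r110=1101110 pc5: +32 =1384
r111=1101111 pc6: +64 =1448
r112=1110000 pc3: +8 =1456
r113=1110001 pc4: +16 =1472
r114=1110010 pc4: +16 =1488
r115=1110011 pc5: +32 =1520
r116=1110100 pc4: +16 =1536
r117=1110101 pc5: +32 =1568
r118=1110110 pc5: +32 =1600
r119=1110111 pc6: +64 =1664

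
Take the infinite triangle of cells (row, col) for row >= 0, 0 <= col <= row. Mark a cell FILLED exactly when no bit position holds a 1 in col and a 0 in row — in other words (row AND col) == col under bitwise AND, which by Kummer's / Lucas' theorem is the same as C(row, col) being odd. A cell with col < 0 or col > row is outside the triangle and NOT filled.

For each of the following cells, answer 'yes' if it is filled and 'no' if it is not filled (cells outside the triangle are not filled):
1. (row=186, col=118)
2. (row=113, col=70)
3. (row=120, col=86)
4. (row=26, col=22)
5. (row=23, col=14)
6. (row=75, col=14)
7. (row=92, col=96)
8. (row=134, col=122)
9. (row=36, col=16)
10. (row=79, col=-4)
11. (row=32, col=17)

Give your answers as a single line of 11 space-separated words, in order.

(186,118): row=0b10111010, col=0b1110110, row AND col = 0b110010 = 50; 50 != 118 -> empty
(113,70): row=0b1110001, col=0b1000110, row AND col = 0b1000000 = 64; 64 != 70 -> empty
(120,86): row=0b1111000, col=0b1010110, row AND col = 0b1010000 = 80; 80 != 86 -> empty
(26,22): row=0b11010, col=0b10110, row AND col = 0b10010 = 18; 18 != 22 -> empty
(23,14): row=0b10111, col=0b1110, row AND col = 0b110 = 6; 6 != 14 -> empty
(75,14): row=0b1001011, col=0b1110, row AND col = 0b1010 = 10; 10 != 14 -> empty
(92,96): col outside [0, 92] -> not filled
(134,122): row=0b10000110, col=0b1111010, row AND col = 0b10 = 2; 2 != 122 -> empty
(36,16): row=0b100100, col=0b10000, row AND col = 0b0 = 0; 0 != 16 -> empty
(79,-4): col outside [0, 79] -> not filled
(32,17): row=0b100000, col=0b10001, row AND col = 0b0 = 0; 0 != 17 -> empty

Answer: no no no no no no no no no no no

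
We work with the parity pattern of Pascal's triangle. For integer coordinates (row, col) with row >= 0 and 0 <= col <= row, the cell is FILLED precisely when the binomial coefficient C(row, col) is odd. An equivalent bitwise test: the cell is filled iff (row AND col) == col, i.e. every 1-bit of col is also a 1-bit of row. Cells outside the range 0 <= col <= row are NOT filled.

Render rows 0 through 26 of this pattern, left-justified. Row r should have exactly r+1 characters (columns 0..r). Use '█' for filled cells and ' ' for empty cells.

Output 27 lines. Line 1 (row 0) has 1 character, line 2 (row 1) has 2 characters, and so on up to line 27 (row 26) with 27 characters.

r0=0: █
r1=1: ██
r2=10: █ █
r3=11: ████
r4=100: █   █
r5=101: ██  ██
r6=110: █ █ █ █
r7=111: ████████
r8=1000: █       █
r9=1001: ██      ██
r10=1010: █ █     █ █
r11=1011: ████    ████
r12=1100: █   █   █   █
r13=1101: ██  ██  ██  ██
r14=1110: █ █ █ █ █ █ █ █
r15=1111: ████████████████
r16=10000: █               █
r17=10001: ██              ██
r18=10010: █ █             █ █
r19=10011: ████            ████
r20=10100: █   █           █   █
r21=10101: ██  ██          ██  ██
r22=10110: █ █ █ █         █ █ █ █
r23=10111: ████████        ████████
r24=11000: █       █       █       █
r25=11001: ██      ██      ██      ██
r26=11010: █ █     █ █     █ █     █ █

Answer: █
██
█ █
████
█   █
██  ██
█ █ █ █
████████
█       █
██      ██
█ █     █ █
████    ████
█   █   █   █
██  ██  ██  ██
█ █ █ █ █ █ █ █
████████████████
█               █
██              ██
█ █             █ █
████            ████
█   █           █   █
██  ██          ██  ██
█ █ █ █         █ █ █ █
████████        ████████
█       █       █       █
██      ██      ██      ██
█ █     █ █     █ █     █ █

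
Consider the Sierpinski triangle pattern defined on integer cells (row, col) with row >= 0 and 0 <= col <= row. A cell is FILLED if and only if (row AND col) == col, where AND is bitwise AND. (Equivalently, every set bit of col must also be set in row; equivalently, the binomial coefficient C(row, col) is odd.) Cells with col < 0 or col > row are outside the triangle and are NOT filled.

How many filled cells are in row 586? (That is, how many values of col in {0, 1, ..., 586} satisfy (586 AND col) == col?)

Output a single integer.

Answer: 16

Derivation:
586 in binary = 1001001010
popcount(586) = number of 1-bits in 1001001010 = 4
A col c satisfies (586 AND c) == c iff every set bit of c is also set in 586; each of the 4 set bits of 586 can independently be on or off in c.
count = 2^4 = 16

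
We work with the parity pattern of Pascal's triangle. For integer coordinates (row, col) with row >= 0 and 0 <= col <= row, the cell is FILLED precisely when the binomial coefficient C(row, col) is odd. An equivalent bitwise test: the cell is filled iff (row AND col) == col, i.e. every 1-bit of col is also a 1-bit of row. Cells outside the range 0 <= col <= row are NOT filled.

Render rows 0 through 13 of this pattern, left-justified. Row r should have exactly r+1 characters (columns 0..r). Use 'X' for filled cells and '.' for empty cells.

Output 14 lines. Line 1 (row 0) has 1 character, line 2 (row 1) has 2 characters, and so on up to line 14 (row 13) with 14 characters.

r0=0: X
r1=1: XX
r2=10: X.X
r3=11: XXXX
r4=100: X...X
r5=101: XX..XX
r6=110: X.X.X.X
r7=111: XXXXXXXX
r8=1000: X.......X
r9=1001: XX......XX
r10=1010: X.X.....X.X
r11=1011: XXXX....XXXX
r12=1100: X...X...X...X
r13=1101: XX..XX..XX..XX

Answer: X
XX
X.X
XXXX
X...X
XX..XX
X.X.X.X
XXXXXXXX
X.......X
XX......XX
X.X.....X.X
XXXX....XXXX
X...X...X...X
XX..XX..XX..XX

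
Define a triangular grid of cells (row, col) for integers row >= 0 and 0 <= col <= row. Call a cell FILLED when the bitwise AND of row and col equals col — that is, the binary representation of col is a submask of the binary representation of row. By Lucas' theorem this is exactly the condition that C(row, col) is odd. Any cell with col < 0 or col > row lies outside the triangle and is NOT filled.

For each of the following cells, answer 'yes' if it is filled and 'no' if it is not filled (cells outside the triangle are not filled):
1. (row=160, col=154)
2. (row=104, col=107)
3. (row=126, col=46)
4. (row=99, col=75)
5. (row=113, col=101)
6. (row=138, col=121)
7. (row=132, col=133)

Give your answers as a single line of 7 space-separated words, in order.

Answer: no no yes no no no no

Derivation:
(160,154): row=0b10100000, col=0b10011010, row AND col = 0b10000000 = 128; 128 != 154 -> empty
(104,107): col outside [0, 104] -> not filled
(126,46): row=0b1111110, col=0b101110, row AND col = 0b101110 = 46; 46 == 46 -> filled
(99,75): row=0b1100011, col=0b1001011, row AND col = 0b1000011 = 67; 67 != 75 -> empty
(113,101): row=0b1110001, col=0b1100101, row AND col = 0b1100001 = 97; 97 != 101 -> empty
(138,121): row=0b10001010, col=0b1111001, row AND col = 0b1000 = 8; 8 != 121 -> empty
(132,133): col outside [0, 132] -> not filled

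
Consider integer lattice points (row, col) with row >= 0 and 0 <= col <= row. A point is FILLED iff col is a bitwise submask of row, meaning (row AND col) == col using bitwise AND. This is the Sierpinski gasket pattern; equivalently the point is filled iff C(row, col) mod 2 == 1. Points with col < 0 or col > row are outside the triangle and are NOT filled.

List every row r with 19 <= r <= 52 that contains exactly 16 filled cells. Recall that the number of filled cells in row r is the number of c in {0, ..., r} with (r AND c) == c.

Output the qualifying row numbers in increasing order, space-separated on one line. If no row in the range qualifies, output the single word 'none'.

Row r has 2^popcount(r) filled cells, so we need popcount(r) = log2(16) = 4.
Scan r = 19..52 and keep those with exactly 4 one-bits:
r=19=10011 popcount=3 -> skip
r=20=10100 popcount=2 -> skip
r=21=10101 popcount=3 -> skip
r=22=10110 popcount=3 -> skip
r=23=10111 popcount=4 -> KEEP
r=24=11000 popcount=2 -> skip
r=25=11001 popcount=3 -> skip
r=26=11010 popcount=3 -> skip
r=27=11011 popcount=4 -> KEEP
r=28=11100 popcount=3 -> skip
r=29=11101 popcount=4 -> KEEP
r=30=11110 popcount=4 -> KEEP
r=31=11111 popcount=5 -> skip
r=32=100000 popcount=1 -> skip
r=33=100001 popcount=2 -> skip
r=34=100010 popcount=2 -> skip
r=35=100011 popcount=3 -> skip
r=36=100100 popcount=2 -> skip
r=37=100101 popcount=3 -> skip
r=38=100110 popcount=3 -> skip
r=39=100111 popcount=4 -> KEEP
r=40=101000 popcount=2 -> skip
r=41=101001 popcount=3 -> skip
r=42=101010 popcount=3 -> skip
r=43=101011 popcount=4 -> KEEP
r=44=101100 popcount=3 -> skip
r=45=101101 popcount=4 -> KEEP
r=46=101110 popcount=4 -> KEEP
r=47=101111 popcount=5 -> skip
r=48=110000 popcount=2 -> skip
r=49=110001 popcount=3 -> skip
r=50=110010 popcount=3 -> skip
r=51=110011 popcount=4 -> KEEP
r=52=110100 popcount=3 -> skip
Kept rows: 23 27 29 30 39 43 45 46 51

Answer: 23 27 29 30 39 43 45 46 51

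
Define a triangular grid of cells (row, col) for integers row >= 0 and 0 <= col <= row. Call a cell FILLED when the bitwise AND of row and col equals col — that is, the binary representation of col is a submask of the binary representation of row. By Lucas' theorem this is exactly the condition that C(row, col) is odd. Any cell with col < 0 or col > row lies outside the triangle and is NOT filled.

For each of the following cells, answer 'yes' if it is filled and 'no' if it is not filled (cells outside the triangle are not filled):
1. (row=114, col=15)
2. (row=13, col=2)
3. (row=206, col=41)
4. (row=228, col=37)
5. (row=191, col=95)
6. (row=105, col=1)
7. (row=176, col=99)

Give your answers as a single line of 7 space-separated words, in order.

Answer: no no no no no yes no

Derivation:
(114,15): row=0b1110010, col=0b1111, row AND col = 0b10 = 2; 2 != 15 -> empty
(13,2): row=0b1101, col=0b10, row AND col = 0b0 = 0; 0 != 2 -> empty
(206,41): row=0b11001110, col=0b101001, row AND col = 0b1000 = 8; 8 != 41 -> empty
(228,37): row=0b11100100, col=0b100101, row AND col = 0b100100 = 36; 36 != 37 -> empty
(191,95): row=0b10111111, col=0b1011111, row AND col = 0b11111 = 31; 31 != 95 -> empty
(105,1): row=0b1101001, col=0b1, row AND col = 0b1 = 1; 1 == 1 -> filled
(176,99): row=0b10110000, col=0b1100011, row AND col = 0b100000 = 32; 32 != 99 -> empty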